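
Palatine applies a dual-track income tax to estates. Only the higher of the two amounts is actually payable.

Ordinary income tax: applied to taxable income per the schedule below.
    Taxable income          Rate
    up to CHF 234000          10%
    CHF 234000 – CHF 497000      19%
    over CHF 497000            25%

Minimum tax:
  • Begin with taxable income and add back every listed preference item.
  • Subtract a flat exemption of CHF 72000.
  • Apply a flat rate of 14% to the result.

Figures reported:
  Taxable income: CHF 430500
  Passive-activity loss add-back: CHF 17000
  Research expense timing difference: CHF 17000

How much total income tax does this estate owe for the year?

CHF 60735

Minimum tax:
  Adjusted income: CHF 430500 + CHF 17000 + CHF 17000 = CHF 464500
  Less exemption CHF 72000 → base CHF 392500
  CHF 392500 × 14% = CHF 54950

Ordinary income tax:
  CHF 234000 × 10% = CHF 23400
  CHF 196500 × 19% = CHF 37335
  → CHF 60735

CHF 60735 > CHF 54950, so the ordinary income tax governs.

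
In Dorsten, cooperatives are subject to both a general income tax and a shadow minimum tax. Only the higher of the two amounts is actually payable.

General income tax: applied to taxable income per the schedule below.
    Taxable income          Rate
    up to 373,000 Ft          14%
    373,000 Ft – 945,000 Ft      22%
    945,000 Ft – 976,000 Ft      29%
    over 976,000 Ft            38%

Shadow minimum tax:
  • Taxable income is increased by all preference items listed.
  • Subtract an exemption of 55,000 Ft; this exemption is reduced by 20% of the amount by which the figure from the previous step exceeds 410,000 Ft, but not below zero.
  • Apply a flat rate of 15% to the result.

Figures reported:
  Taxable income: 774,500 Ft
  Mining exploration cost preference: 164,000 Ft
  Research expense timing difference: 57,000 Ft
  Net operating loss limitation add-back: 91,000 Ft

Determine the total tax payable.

Shadow minimum tax:
  Adjusted income: 774,500 Ft + 164,000 Ft + 57,000 Ft + 91,000 Ft = 1,086,500 Ft
  Exemption: 20% × (1,086,500 Ft − 410,000 Ft) = 135,300 Ft ≥ 55,000 Ft, so the exemption is fully phased out
  Base: 1,086,500 Ft − 0 Ft = 1,086,500 Ft
  1,086,500 Ft × 15% = 162,975 Ft

General income tax:
  373,000 Ft × 14% = 52,220 Ft
  401,500 Ft × 22% = 88,330 Ft
  → 140,550 Ft

162,975 Ft > 140,550 Ft, so the shadow minimum tax is the binding amount.

162,975 Ft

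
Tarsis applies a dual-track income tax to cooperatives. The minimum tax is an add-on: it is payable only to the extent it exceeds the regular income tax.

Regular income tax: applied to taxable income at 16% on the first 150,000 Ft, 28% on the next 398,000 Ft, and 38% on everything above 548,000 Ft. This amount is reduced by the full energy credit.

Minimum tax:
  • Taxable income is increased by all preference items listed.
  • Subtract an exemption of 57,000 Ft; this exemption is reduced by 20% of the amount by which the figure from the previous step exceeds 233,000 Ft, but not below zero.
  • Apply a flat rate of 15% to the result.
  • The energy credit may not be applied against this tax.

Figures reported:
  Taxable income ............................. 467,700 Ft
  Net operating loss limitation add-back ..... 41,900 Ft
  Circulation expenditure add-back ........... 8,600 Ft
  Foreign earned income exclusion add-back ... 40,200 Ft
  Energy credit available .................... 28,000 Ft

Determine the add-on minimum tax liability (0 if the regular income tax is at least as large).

Regular income tax:
  150,000 Ft × 16% = 24,000 Ft
  317,700 Ft × 28% = 88,956 Ft
  → 112,956 Ft
  Less energy credit 28,000 Ft → 84,956 Ft

Minimum tax:
  Adjusted income: 467,700 Ft + 41,900 Ft + 8,600 Ft + 40,200 Ft = 558,400 Ft
  Exemption: 20% × (558,400 Ft − 233,000 Ft) = 65,080 Ft ≥ 57,000 Ft, so the exemption is fully phased out
  Base: 558,400 Ft − 0 Ft = 558,400 Ft
  558,400 Ft × 15% = 83,760 Ft

83,760 Ft ≤ 84,956 Ft, so no add-on is due.

0 Ft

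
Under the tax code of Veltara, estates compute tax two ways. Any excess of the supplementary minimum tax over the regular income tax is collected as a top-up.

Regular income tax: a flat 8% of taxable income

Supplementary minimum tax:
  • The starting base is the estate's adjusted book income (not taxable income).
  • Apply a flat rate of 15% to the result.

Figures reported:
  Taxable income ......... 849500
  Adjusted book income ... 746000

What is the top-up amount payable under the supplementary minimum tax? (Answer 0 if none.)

Regular income tax:
  849500 × 8% = 67960

Supplementary minimum tax:
  Base (adjusted book income): 746000
  746000 × 15% = 111900

Excess of supplementary minimum tax over regular income tax: 111900 − 67960 = 43940.

43940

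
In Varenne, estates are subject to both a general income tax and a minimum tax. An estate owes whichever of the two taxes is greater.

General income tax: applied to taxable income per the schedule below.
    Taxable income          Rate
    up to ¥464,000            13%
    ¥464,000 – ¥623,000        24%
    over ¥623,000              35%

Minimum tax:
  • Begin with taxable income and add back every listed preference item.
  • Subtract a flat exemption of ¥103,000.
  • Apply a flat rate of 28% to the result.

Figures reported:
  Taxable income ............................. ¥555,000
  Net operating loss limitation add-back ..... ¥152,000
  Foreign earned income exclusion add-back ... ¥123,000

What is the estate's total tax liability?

¥203,560

General income tax:
  ¥464,000 × 13% = ¥60,320
  ¥91,000 × 24% = ¥21,840
  → ¥82,160

Minimum tax:
  Adjusted income: ¥555,000 + ¥152,000 + ¥123,000 = ¥830,000
  Less exemption ¥103,000 → base ¥727,000
  ¥727,000 × 28% = ¥203,560

¥203,560 > ¥82,160, so the minimum tax is the binding amount.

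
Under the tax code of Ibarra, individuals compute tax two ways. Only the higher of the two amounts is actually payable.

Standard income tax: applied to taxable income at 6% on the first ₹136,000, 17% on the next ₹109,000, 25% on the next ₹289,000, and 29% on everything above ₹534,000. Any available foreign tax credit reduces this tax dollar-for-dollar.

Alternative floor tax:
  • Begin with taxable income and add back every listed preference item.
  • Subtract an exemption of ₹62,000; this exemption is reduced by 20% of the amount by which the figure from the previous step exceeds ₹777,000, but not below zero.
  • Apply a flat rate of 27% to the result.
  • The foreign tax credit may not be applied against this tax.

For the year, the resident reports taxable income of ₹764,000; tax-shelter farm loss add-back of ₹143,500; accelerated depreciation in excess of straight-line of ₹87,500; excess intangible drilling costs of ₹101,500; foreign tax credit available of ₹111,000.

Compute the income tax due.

Alternative floor tax:
  Adjusted income: ₹764,000 + ₹143,500 + ₹87,500 + ₹101,500 = ₹1,096,500
  Exemption: 20% × (₹1,096,500 − ₹777,000) = ₹63,900 ≥ ₹62,000, so the exemption is fully phased out
  Base: ₹1,096,500 − ₹0 = ₹1,096,500
  ₹1,096,500 × 27% = ₹296,055

Standard income tax:
  ₹136,000 × 6% = ₹8,160
  ₹109,000 × 17% = ₹18,530
  ₹289,000 × 25% = ₹72,250
  ₹230,000 × 29% = ₹66,700
  → ₹165,640
  Less foreign tax credit ₹111,000 → ₹54,640

₹296,055 > ₹54,640, so the alternative floor tax is the binding amount.

₹296,055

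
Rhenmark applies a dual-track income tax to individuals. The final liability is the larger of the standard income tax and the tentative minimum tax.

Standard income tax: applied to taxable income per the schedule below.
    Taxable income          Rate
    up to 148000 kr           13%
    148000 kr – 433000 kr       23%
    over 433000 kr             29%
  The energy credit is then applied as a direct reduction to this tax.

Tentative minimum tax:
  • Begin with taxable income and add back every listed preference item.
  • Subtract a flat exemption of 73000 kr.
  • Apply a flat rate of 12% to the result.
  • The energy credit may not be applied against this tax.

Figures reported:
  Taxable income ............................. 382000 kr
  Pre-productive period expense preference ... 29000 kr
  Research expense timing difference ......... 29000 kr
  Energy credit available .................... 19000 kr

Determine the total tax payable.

54060 kr

Standard income tax:
  148000 kr × 13% = 19240 kr
  234000 kr × 23% = 53820 kr
  → 73060 kr
  Less energy credit 19000 kr → 54060 kr

Tentative minimum tax:
  Adjusted income: 382000 kr + 29000 kr + 29000 kr = 440000 kr
  Less exemption 73000 kr → base 367000 kr
  367000 kr × 12% = 44040 kr

54060 kr > 44040 kr, so the standard income tax governs.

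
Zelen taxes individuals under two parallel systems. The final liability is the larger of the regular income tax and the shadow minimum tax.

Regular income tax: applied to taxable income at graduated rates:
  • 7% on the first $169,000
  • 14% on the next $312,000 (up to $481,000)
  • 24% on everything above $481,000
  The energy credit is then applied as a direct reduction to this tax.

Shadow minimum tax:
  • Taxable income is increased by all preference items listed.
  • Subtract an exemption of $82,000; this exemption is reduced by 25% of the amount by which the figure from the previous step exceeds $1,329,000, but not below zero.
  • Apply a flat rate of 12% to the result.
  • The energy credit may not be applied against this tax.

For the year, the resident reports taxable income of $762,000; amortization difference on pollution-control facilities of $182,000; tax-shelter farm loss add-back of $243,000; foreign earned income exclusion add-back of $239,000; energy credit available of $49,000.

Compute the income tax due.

Regular income tax:
  $169,000 × 7% = $11,830
  $312,000 × 14% = $43,680
  $281,000 × 24% = $67,440
  → $122,950
  Less energy credit $49,000 → $73,950

Shadow minimum tax:
  Adjusted income: $762,000 + $182,000 + $243,000 + $239,000 = $1,426,000
  Exemption: $82,000 − 25% × ($1,426,000 − $1,329,000) = $82,000 − $24,250 = $57,750
  Base: $1,426,000 − $57,750 = $1,368,250
  $1,368,250 × 12% = $164,190

$164,190 > $73,950, so the shadow minimum tax is the binding amount.

$164,190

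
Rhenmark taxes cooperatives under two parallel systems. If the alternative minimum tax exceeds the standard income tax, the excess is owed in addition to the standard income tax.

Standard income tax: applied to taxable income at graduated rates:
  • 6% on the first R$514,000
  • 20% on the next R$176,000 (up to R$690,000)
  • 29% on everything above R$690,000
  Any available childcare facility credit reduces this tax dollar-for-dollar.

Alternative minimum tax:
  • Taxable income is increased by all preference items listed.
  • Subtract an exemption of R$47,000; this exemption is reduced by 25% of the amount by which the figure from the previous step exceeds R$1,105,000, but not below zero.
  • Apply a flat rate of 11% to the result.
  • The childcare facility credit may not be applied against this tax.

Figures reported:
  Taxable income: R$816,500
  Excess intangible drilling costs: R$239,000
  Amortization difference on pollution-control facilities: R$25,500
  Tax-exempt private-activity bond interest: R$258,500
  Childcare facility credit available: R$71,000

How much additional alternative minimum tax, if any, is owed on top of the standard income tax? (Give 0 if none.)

R$115,620

Standard income tax:
  R$514,000 × 6% = R$30,840
  R$176,000 × 20% = R$35,200
  R$126,500 × 29% = R$36,685
  → R$102,725
  Less childcare facility credit R$71,000 → R$31,725

Alternative minimum tax:
  Adjusted income: R$816,500 + R$239,000 + R$25,500 + R$258,500 = R$1,339,500
  Exemption: 25% × (R$1,339,500 − R$1,105,000) = R$58,625 ≥ R$47,000, so the exemption is fully phased out
  Base: R$1,339,500 − R$0 = R$1,339,500
  R$1,339,500 × 11% = R$147,345

Excess of alternative minimum tax over standard income tax: R$147,345 − R$31,725 = R$115,620.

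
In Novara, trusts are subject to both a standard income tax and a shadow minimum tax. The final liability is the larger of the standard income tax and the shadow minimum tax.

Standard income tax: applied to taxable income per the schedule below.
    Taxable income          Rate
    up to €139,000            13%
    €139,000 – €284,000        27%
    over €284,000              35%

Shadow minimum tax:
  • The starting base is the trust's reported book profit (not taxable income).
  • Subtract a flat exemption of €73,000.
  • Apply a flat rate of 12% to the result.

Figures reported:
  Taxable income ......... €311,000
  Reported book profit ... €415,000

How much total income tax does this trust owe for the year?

€66,670

Shadow minimum tax:
  Base (reported book profit): €415,000
  Less exemption €73,000 → base €342,000
  €342,000 × 12% = €41,040

Standard income tax:
  €139,000 × 13% = €18,070
  €145,000 × 27% = €39,150
  €27,000 × 35% = €9,450
  → €66,670

€66,670 > €41,040, so the standard income tax governs.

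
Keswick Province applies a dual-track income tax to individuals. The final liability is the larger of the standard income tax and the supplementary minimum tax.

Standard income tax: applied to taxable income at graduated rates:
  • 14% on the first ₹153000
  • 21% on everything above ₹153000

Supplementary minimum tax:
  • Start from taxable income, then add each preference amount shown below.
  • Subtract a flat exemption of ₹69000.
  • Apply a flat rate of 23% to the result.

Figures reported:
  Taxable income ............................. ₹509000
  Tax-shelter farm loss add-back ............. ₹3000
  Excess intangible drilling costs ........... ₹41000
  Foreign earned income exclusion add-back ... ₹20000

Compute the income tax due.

Standard income tax:
  ₹153000 × 14% = ₹21420
  ₹356000 × 21% = ₹74760
  → ₹96180

Supplementary minimum tax:
  Adjusted income: ₹509000 + ₹3000 + ₹41000 + ₹20000 = ₹573000
  Less exemption ₹69000 → base ₹504000
  ₹504000 × 23% = ₹115920

₹115920 > ₹96180, so the supplementary minimum tax is the binding amount.

₹115920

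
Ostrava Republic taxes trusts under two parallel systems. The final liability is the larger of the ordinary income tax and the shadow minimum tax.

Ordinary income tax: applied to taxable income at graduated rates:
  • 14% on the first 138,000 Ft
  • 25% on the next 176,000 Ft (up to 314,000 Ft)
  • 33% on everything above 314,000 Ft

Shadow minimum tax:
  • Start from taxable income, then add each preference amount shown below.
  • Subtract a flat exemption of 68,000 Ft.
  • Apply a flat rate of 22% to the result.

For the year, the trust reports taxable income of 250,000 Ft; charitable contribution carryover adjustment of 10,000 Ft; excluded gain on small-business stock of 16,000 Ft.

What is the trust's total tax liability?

Ordinary income tax:
  138,000 Ft × 14% = 19,320 Ft
  112,000 Ft × 25% = 28,000 Ft
  → 47,320 Ft

Shadow minimum tax:
  Adjusted income: 250,000 Ft + 10,000 Ft + 16,000 Ft = 276,000 Ft
  Less exemption 68,000 Ft → base 208,000 Ft
  208,000 Ft × 22% = 45,760 Ft

47,320 Ft > 45,760 Ft, so the ordinary income tax governs.

47,320 Ft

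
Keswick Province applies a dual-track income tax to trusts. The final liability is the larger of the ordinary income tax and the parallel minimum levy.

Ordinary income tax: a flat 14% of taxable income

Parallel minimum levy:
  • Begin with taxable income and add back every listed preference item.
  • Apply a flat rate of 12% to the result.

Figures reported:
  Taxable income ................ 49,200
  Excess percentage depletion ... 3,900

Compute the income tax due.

6,888

Parallel minimum levy:
  Adjusted income: 49,200 + 3,900 = 53,100
  53,100 × 12% = 6,372

Ordinary income tax:
  49,200 × 14% = 6,888

6,888 > 6,372, so the ordinary income tax governs.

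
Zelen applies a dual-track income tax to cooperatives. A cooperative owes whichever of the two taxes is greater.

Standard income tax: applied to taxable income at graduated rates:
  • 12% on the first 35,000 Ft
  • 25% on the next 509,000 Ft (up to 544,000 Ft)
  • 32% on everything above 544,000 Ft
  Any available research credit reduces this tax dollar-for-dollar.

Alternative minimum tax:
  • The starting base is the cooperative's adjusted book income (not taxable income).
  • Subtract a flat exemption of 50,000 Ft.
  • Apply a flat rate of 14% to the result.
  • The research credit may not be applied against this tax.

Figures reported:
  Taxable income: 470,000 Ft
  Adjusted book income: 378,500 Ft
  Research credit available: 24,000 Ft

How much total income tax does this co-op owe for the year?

88,950 Ft

Alternative minimum tax:
  Base (adjusted book income): 378,500 Ft
  Less exemption 50,000 Ft → base 328,500 Ft
  328,500 Ft × 14% = 45,990 Ft

Standard income tax:
  35,000 Ft × 12% = 4,200 Ft
  435,000 Ft × 25% = 108,750 Ft
  → 112,950 Ft
  Less research credit 24,000 Ft → 88,950 Ft

88,950 Ft > 45,990 Ft, so the standard income tax governs.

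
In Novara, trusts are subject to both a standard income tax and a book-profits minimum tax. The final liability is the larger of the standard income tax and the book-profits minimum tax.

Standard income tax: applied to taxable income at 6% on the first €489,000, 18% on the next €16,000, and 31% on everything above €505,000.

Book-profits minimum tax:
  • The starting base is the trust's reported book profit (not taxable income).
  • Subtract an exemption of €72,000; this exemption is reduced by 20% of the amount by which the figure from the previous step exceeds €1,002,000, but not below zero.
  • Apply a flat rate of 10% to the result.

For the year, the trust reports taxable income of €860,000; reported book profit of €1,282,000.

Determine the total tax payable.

€142,270

Standard income tax:
  €489,000 × 6% = €29,340
  €16,000 × 18% = €2,880
  €355,000 × 31% = €110,050
  → €142,270

Book-profits minimum tax:
  Base (reported book profit): €1,282,000
  Exemption: €72,000 − 20% × (€1,282,000 − €1,002,000) = €72,000 − €56,000 = €16,000
  Base: €1,282,000 − €16,000 = €1,266,000
  €1,266,000 × 10% = €126,600

€142,270 > €126,600, so the standard income tax governs.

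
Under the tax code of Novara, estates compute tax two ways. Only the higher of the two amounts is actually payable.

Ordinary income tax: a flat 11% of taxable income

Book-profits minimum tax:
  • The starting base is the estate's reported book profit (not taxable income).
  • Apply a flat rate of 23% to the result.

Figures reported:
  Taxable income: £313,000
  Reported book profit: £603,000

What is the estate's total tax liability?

£138,690

Book-profits minimum tax:
  Base (reported book profit): £603,000
  £603,000 × 23% = £138,690

Ordinary income tax:
  £313,000 × 11% = £34,430

£138,690 > £34,430, so the book-profits minimum tax is the binding amount.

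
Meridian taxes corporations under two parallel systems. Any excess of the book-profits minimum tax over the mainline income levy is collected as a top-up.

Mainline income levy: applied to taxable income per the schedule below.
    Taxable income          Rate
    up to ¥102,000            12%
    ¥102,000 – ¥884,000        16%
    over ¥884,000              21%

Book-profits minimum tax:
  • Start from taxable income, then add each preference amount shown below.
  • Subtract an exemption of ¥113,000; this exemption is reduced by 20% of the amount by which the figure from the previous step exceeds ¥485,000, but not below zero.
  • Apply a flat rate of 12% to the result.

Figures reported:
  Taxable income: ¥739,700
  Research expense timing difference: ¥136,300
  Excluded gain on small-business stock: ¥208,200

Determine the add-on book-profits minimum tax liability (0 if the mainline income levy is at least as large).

Book-profits minimum tax:
  Adjusted income: ¥739,700 + ¥136,300 + ¥208,200 = ¥1,084,200
  Exemption: 20% × (¥1,084,200 − ¥485,000) = ¥119,840 ≥ ¥113,000, so the exemption is fully phased out
  Base: ¥1,084,200 − ¥0 = ¥1,084,200
  ¥1,084,200 × 12% = ¥130,104

Mainline income levy:
  ¥102,000 × 12% = ¥12,240
  ¥637,700 × 16% = ¥102,032
  → ¥114,272

Excess of book-profits minimum tax over mainline income levy: ¥130,104 − ¥114,272 = ¥15,832.

¥15,832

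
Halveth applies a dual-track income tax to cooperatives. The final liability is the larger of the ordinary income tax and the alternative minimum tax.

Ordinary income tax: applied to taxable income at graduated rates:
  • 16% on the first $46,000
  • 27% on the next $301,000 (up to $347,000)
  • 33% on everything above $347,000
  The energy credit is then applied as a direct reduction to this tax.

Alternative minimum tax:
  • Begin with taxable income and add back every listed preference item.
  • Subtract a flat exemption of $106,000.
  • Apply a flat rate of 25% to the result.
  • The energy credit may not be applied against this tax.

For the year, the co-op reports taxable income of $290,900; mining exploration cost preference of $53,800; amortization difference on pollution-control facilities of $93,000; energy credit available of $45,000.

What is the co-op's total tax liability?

Alternative minimum tax:
  Adjusted income: $290,900 + $53,800 + $93,000 = $437,700
  Less exemption $106,000 → base $331,700
  $331,700 × 25% = $82,925

Ordinary income tax:
  $46,000 × 16% = $7,360
  $244,900 × 27% = $66,123
  → $73,483
  Less energy credit $45,000 → $28,483

$82,925 > $28,483, so the alternative minimum tax is the binding amount.

$82,925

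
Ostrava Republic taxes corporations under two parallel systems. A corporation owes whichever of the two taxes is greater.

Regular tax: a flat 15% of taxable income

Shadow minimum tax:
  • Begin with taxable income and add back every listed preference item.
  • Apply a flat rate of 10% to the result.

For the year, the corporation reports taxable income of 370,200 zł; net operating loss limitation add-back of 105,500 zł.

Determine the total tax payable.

55,530 zł

Regular tax:
  370,200 zł × 15% = 55,530 zł

Shadow minimum tax:
  Adjusted income: 370,200 zł + 105,500 zł = 475,700 zł
  475,700 zł × 10% = 47,570 zł

55,530 zł > 47,570 zł, so the regular tax governs.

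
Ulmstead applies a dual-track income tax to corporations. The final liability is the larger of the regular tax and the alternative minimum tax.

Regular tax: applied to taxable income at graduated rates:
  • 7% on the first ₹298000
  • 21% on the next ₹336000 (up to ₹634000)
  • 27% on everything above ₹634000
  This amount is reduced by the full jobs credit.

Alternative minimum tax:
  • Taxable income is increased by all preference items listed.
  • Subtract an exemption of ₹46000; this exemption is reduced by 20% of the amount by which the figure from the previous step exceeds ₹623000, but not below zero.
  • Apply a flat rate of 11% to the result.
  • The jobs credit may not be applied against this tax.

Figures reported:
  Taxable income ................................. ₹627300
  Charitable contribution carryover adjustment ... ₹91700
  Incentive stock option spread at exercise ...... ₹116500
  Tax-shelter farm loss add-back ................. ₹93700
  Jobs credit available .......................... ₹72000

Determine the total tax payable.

Alternative minimum tax:
  Adjusted income: ₹627300 + ₹91700 + ₹116500 + ₹93700 = ₹929200
  Exemption: 20% × (₹929200 − ₹623000) = ₹61240 ≥ ₹46000, so the exemption is fully phased out
  Base: ₹929200 − ₹0 = ₹929200
  ₹929200 × 11% = ₹102212

Regular tax:
  ₹298000 × 7% = ₹20860
  ₹329300 × 21% = ₹69153
  → ₹90013
  Less jobs credit ₹72000 → ₹18013

₹102212 > ₹18013, so the alternative minimum tax is the binding amount.

₹102212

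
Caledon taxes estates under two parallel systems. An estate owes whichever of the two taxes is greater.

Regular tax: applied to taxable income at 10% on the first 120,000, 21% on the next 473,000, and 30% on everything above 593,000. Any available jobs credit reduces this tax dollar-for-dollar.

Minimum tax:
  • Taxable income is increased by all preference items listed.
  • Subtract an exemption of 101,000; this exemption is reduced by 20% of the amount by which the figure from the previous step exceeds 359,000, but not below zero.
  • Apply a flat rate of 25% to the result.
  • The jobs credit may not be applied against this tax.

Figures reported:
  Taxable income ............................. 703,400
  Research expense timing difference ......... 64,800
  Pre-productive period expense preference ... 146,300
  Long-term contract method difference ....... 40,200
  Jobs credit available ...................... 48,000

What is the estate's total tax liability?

Regular tax:
  120,000 × 10% = 12,000
  473,000 × 21% = 99,330
  110,400 × 30% = 33,120
  → 144,450
  Less jobs credit 48,000 → 96,450

Minimum tax:
  Adjusted income: 703,400 + 64,800 + 146,300 + 40,200 = 954,700
  Exemption: 20% × (954,700 − 359,000) = 119,140 ≥ 101,000, so the exemption is fully phased out
  Base: 954,700 − 0 = 954,700
  954,700 × 25% = 238,675

238,675 > 96,450, so the minimum tax is the binding amount.

238,675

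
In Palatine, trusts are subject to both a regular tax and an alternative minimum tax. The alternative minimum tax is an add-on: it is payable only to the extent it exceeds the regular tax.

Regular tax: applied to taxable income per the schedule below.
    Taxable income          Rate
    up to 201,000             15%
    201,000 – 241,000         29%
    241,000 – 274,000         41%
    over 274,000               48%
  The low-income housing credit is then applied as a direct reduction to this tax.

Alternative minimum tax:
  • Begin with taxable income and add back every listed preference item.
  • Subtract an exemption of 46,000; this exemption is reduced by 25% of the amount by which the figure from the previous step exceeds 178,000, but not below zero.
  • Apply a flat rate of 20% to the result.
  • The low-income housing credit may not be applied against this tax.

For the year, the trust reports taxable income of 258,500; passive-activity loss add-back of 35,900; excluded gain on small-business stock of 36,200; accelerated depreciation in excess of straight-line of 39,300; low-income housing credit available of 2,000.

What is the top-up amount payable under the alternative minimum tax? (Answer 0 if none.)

27,055

Alternative minimum tax:
  Adjusted income: 258,500 + 35,900 + 36,200 + 39,300 = 369,900
  Exemption: 25% × (369,900 − 178,000) = 47,975 ≥ 46,000, so the exemption is fully phased out
  Base: 369,900 − 0 = 369,900
  369,900 × 20% = 73,980

Regular tax:
  201,000 × 15% = 30,150
  40,000 × 29% = 11,600
  17,500 × 41% = 7,175
  → 48,925
  Less low-income housing credit 2,000 → 46,925

Excess of alternative minimum tax over regular tax: 73,980 − 46,925 = 27,055.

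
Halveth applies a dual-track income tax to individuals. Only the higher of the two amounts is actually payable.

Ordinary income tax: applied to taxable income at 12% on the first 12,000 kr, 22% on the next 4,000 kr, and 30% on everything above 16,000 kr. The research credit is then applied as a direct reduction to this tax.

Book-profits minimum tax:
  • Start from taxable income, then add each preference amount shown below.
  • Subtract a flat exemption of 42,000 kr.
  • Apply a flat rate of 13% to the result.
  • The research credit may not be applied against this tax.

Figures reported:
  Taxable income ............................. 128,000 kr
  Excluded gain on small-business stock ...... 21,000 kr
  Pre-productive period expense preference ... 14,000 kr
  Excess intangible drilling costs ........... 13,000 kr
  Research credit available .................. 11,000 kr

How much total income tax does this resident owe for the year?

Ordinary income tax:
  12,000 kr × 12% = 1,440 kr
  4,000 kr × 22% = 880 kr
  112,000 kr × 30% = 33,600 kr
  → 35,920 kr
  Less research credit 11,000 kr → 24,920 kr

Book-profits minimum tax:
  Adjusted income: 128,000 kr + 21,000 kr + 14,000 kr + 13,000 kr = 176,000 kr
  Less exemption 42,000 kr → base 134,000 kr
  134,000 kr × 13% = 17,420 kr

24,920 kr > 17,420 kr, so the ordinary income tax governs.

24,920 kr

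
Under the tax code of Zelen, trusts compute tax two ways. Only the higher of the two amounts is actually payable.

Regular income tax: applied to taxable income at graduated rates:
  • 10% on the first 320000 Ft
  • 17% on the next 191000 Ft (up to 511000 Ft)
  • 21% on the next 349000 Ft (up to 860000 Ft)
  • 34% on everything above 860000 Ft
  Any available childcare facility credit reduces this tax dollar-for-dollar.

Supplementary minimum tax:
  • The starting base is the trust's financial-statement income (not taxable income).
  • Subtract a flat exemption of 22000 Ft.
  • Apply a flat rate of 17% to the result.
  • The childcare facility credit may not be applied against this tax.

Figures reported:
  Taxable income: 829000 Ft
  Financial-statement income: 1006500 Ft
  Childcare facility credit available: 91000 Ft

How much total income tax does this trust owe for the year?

167365 Ft

Supplementary minimum tax:
  Base (financial-statement income): 1006500 Ft
  Less exemption 22000 Ft → base 984500 Ft
  984500 Ft × 17% = 167365 Ft

Regular income tax:
  320000 Ft × 10% = 32000 Ft
  191000 Ft × 17% = 32470 Ft
  318000 Ft × 21% = 66780 Ft
  → 131250 Ft
  Less childcare facility credit 91000 Ft → 40250 Ft

167365 Ft > 40250 Ft, so the supplementary minimum tax is the binding amount.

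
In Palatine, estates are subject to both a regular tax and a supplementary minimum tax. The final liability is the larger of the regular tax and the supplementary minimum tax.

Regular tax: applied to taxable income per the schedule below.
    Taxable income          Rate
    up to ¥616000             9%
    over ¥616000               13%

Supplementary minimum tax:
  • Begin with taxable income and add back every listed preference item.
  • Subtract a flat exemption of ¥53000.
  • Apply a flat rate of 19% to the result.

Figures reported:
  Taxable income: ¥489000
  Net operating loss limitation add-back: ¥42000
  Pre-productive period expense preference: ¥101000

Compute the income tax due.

¥110010

Regular tax:
  ¥489000 × 9% = ¥44010

Supplementary minimum tax:
  Adjusted income: ¥489000 + ¥42000 + ¥101000 = ¥632000
  Less exemption ¥53000 → base ¥579000
  ¥579000 × 19% = ¥110010

¥110010 > ¥44010, so the supplementary minimum tax is the binding amount.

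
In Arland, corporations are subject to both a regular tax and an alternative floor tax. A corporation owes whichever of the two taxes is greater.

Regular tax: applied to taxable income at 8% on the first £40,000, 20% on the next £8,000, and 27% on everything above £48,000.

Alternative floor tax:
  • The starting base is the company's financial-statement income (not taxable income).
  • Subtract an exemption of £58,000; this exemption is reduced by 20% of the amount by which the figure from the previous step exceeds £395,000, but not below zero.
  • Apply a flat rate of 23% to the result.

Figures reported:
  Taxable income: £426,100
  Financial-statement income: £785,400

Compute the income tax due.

£180,642

Alternative floor tax:
  Base (financial-statement income): £785,400
  Exemption: 20% × (£785,400 − £395,000) = £78,080 ≥ £58,000, so the exemption is fully phased out
  Base: £785,400 − £0 = £785,400
  £785,400 × 23% = £180,642

Regular tax:
  £40,000 × 8% = £3,200
  £8,000 × 20% = £1,600
  £378,100 × 27% = £102,087
  → £106,887

£180,642 > £106,887, so the alternative floor tax is the binding amount.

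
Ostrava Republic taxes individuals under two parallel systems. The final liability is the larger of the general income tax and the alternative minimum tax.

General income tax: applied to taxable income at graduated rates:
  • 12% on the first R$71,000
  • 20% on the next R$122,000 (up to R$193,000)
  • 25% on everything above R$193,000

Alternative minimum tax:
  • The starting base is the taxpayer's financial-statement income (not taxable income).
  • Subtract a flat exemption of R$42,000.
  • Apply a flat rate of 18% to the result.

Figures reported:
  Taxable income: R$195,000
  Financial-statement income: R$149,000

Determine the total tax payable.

R$33,420

Alternative minimum tax:
  Base (financial-statement income): R$149,000
  Less exemption R$42,000 → base R$107,000
  R$107,000 × 18% = R$19,260

General income tax:
  R$71,000 × 12% = R$8,520
  R$122,000 × 20% = R$24,400
  R$2,000 × 25% = R$500
  → R$33,420

R$33,420 > R$19,260, so the general income tax governs.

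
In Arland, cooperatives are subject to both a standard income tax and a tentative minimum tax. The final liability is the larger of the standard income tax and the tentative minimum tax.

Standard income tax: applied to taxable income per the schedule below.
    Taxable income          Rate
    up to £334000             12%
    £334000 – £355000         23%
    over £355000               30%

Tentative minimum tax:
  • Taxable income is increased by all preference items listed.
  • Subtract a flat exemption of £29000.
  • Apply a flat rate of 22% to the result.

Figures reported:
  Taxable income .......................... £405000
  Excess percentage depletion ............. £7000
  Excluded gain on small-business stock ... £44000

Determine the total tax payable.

£93940

Standard income tax:
  £334000 × 12% = £40080
  £21000 × 23% = £4830
  £50000 × 30% = £15000
  → £59910

Tentative minimum tax:
  Adjusted income: £405000 + £7000 + £44000 = £456000
  Less exemption £29000 → base £427000
  £427000 × 22% = £93940

£93940 > £59910, so the tentative minimum tax is the binding amount.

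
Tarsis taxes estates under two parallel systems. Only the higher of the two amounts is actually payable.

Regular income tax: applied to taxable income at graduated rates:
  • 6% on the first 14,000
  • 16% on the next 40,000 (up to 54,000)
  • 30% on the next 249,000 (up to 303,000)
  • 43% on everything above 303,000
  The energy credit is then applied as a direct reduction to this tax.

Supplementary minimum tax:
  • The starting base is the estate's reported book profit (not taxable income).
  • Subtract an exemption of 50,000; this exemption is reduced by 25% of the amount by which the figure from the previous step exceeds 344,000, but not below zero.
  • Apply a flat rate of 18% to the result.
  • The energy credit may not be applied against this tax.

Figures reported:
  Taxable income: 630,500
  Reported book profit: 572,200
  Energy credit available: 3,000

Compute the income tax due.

219,765

Supplementary minimum tax:
  Base (reported book profit): 572,200
  Exemption: 25% × (572,200 − 344,000) = 57,050 ≥ 50,000, so the exemption is fully phased out
  Base: 572,200 − 0 = 572,200
  572,200 × 18% = 102,996

Regular income tax:
  14,000 × 6% = 840
  40,000 × 16% = 6,400
  249,000 × 30% = 74,700
  327,500 × 43% = 140,825
  → 222,765
  Less energy credit 3,000 → 219,765

219,765 > 102,996, so the regular income tax governs.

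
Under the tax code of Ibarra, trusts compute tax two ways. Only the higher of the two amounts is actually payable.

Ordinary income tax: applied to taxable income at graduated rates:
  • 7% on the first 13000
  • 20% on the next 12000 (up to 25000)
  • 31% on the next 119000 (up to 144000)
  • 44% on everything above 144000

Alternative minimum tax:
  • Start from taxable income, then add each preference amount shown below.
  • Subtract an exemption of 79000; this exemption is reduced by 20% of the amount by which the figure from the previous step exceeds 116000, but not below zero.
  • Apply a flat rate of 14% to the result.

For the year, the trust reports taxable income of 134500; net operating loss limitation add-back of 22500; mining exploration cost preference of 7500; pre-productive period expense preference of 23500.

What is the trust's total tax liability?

37255

Ordinary income tax:
  13000 × 7% = 910
  12000 × 20% = 2400
  109500 × 31% = 33945
  → 37255

Alternative minimum tax:
  Adjusted income: 134500 + 22500 + 7500 + 23500 = 188000
  Exemption: 79000 − 20% × (188000 − 116000) = 79000 − 14400 = 64600
  Base: 188000 − 64600 = 123400
  123400 × 14% = 17276

37255 > 17276, so the ordinary income tax governs.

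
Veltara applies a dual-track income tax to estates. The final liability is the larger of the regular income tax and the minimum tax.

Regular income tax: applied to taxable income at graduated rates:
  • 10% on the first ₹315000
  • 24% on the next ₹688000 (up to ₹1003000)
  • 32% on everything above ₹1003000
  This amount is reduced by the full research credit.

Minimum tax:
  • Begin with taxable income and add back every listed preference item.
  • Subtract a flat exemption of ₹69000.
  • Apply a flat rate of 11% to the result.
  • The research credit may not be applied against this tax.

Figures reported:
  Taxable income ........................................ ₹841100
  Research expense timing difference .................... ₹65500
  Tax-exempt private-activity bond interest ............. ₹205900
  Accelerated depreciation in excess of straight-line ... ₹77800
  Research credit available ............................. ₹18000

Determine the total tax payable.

Minimum tax:
  Adjusted income: ₹841100 + ₹65500 + ₹205900 + ₹77800 = ₹1190300
  Less exemption ₹69000 → base ₹1121300
  ₹1121300 × 11% = ₹123343

Regular income tax:
  ₹315000 × 10% = ₹31500
  ₹526100 × 24% = ₹126264
  → ₹157764
  Less research credit ₹18000 → ₹139764

₹139764 > ₹123343, so the regular income tax governs.

₹139764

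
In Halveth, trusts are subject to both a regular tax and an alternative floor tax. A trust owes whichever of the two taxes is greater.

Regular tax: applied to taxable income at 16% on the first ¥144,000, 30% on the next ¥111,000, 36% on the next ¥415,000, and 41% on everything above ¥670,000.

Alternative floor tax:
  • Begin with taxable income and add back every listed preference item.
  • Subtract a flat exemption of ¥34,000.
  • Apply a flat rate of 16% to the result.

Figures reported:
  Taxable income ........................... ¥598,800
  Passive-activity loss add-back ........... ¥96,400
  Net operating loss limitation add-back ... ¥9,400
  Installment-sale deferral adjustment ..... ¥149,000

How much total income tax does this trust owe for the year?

Regular tax:
  ¥144,000 × 16% = ¥23,040
  ¥111,000 × 30% = ¥33,300
  ¥343,800 × 36% = ¥123,768
  → ¥180,108

Alternative floor tax:
  Adjusted income: ¥598,800 + ¥96,400 + ¥9,400 + ¥149,000 = ¥853,600
  Less exemption ¥34,000 → base ¥819,600
  ¥819,600 × 16% = ¥131,136

¥180,108 > ¥131,136, so the regular tax governs.

¥180,108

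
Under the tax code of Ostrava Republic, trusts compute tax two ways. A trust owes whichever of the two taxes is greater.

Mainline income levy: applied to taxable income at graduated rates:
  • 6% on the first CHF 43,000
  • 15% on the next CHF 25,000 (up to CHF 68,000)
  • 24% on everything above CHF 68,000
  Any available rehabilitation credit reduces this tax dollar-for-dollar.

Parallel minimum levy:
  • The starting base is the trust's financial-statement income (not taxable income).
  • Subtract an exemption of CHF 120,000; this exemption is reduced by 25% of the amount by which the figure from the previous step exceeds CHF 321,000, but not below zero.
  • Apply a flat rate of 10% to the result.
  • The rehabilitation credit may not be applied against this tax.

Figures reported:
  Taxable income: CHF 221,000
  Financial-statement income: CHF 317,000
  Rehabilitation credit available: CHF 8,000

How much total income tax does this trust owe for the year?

CHF 35,050

Parallel minimum levy:
  Base (financial-statement income): CHF 317,000
  Exemption: CHF 317,000 ≤ CHF 321,000, so full CHF 120,000 applies
  Base: CHF 317,000 − CHF 120,000 = CHF 197,000
  CHF 197,000 × 10% = CHF 19,700

Mainline income levy:
  CHF 43,000 × 6% = CHF 2,580
  CHF 25,000 × 15% = CHF 3,750
  CHF 153,000 × 24% = CHF 36,720
  → CHF 43,050
  Less rehabilitation credit CHF 8,000 → CHF 35,050

CHF 35,050 > CHF 19,700, so the mainline income levy governs.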